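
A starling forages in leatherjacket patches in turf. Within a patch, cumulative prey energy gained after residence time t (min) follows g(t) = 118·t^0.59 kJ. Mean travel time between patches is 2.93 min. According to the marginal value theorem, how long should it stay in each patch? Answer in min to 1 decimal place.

4.2 min

Optimal t* satisfies g'(t*) = g(t*)/(T + t*).
g'(t) = 0.59·118·t^-0.41. Setting 0.59·118·t^-0.41 = 118·t^0.59/(2.93+t) gives 0.59(2.93+t) = t, so 0.41·t = 0.59×2.93.
t* = 0.59×2.93/0.41 = 4.216 min.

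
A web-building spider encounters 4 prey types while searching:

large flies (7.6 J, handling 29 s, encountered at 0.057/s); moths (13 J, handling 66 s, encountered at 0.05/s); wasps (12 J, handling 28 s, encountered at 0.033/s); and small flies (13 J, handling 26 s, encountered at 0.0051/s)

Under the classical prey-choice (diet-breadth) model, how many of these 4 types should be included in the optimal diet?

E/h in descending order: small flies 0.5, wasps 0.429, large flies 0.262, moths 0.197 J/s. The optimal diet is the largest prefix of this list for which every included type satisfies E_i/h_i > R on the types above it.
Rate on top 1: 0.05854. wasps: 0.429 > 0.05854 → include.
Rate on top 2: 0.2248. large flies: 0.262 > 0.2248 → include.
Rate on top 3: 0.2414. moths: 0.197 < 0.2414 → exclude; stop.
Optimal diet: small flies, wasps, large flies — 3 of 4 types.

3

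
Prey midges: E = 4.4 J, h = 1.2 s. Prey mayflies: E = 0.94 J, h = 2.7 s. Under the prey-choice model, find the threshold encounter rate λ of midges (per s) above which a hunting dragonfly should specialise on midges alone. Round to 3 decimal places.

0.087 per s

The zero-one rule: include mayflies iff E₂/h₂ > λE₁/(1+λh₁). Equality gives the switch point.
λE₁h₂ = E₂ + λE₂h₁ ⇒ λ = E₂/(E₁h₂ − E₂h₁) = 0.94/(11.88 − 1.128) = 0.08743 per s.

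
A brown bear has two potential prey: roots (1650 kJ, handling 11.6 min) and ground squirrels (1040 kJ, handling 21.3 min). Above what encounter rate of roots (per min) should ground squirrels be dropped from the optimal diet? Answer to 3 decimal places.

Drop ground squirrels once their profitability E₂/h₂ falls below the rate achievable on roots alone: E₂/h₂ = λE₁/(1 + λh₁).
Solve for λ: λE₁h₂ = E₂(1 + λh₁) → λ(E₁h₂ − E₂h₁) = E₂ → λ = E₂/(E₁h₂ − E₂h₁).
λ = 1040/(1650×21.3 − 1040×11.6) = 1040/2.308e+04 = 0.04506 per min.

0.045 per min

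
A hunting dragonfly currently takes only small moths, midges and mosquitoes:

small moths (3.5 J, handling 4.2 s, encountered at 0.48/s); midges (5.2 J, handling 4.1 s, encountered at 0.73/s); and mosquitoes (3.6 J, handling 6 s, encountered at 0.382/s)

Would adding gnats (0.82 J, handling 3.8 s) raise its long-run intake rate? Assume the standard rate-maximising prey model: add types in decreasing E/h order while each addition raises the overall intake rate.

No

On small moths, midges and mosquitoes alone, R = ΣλE/(1+Σλh) = 6.851/8.301 = 0.8253 J/s.
Profitability of gnats: 0.82/3.8 = 0.2158 J/s.
0.2158 < 0.8253, so adding gnats would lower the average — exclude it.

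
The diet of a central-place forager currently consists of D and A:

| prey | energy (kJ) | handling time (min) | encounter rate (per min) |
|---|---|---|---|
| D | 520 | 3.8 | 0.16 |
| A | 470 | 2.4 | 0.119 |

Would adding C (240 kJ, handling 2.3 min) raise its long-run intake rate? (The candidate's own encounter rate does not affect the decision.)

Current rate: (0.16×520 + 0.119×470)/(1 + 0.16×3.8 + 0.119×2.4) = 73.47 kJ/min.
C: E/h = 240/2.3 = 104.3 kJ/min.
Since 104.3 > R, including C increases the long-run rate.

Yes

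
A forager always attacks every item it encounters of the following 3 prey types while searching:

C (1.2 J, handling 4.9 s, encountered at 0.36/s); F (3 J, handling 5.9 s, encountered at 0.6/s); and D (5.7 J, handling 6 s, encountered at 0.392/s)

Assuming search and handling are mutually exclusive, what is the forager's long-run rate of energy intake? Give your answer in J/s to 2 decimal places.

Energy encountered per unit search time: 0.36×1.2 + 0.6×3 + 0.392×5.7 = 4.466 J/s.
Handling time per unit search time: 0.36×4.9 + 0.6×5.9 + 0.392×6 = 7.656.
Rate = 4.466/(1 + 7.656) = 0.516 J/s.

0.52 J/s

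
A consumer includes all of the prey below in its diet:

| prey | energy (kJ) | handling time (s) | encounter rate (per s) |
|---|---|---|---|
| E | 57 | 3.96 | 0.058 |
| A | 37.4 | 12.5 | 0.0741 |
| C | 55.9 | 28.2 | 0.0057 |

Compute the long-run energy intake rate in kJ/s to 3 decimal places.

R = (0.058×57 + 0.0741×37.4 + 0.0057×55.9) / (1 + 0.058×3.96 + 0.0741×12.5 + 0.0057×28.2) = 6.396/2.317 = 2.761 kJ/s.

2.761 kJ/s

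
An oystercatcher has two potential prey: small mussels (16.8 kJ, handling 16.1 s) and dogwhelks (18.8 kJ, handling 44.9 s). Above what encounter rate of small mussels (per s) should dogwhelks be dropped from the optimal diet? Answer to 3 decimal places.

At the threshold, the rate on small mussels alone equals the profitability of dogwhelks: λ·16.8/(1 + λ·16.1) = 18.8/44.9 = 0.4187.
Rearranging, λ(16.8 − 0.4187×16.1) = 0.4187, so λ = 0.4187/10.06 = 0.04163 per s.

0.042 per s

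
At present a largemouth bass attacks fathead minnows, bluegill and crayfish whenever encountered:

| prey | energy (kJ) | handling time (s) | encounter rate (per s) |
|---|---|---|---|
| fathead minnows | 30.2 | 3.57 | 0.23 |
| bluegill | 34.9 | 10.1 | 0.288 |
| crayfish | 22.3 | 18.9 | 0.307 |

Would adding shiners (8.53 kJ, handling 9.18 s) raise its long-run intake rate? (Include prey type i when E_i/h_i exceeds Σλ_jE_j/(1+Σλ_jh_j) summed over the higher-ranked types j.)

No

On fathead minnows, bluegill and crayfish alone, R = ΣλE/(1+Σλh) = 23.84/10.53 = 2.264 kJ/s.
shiners: E/h = 8.53/9.18 = 0.9292 kJ/s.
Since 0.9292 < R, time spent handling shiners is better spent searching.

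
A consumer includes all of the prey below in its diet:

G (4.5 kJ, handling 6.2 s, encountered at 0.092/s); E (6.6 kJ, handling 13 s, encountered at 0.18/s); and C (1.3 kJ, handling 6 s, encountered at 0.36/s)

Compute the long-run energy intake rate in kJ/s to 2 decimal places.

0.34 kJ/s

R = (0.092×4.5 + 0.18×6.6 + 0.36×1.3) / (1 + 0.092×6.2 + 0.18×13 + 0.36×6) = 2.07/6.07 = 0.341 kJ/s.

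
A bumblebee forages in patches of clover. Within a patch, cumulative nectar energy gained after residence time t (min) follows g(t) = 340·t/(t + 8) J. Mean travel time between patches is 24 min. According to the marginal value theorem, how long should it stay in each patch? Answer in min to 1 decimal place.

Optimal t* satisfies g'(t*) = g(t*)/(T + t*).
g'(t) = 340·8/(t + 8)². Setting 340·8/(t+8)² = 340t/[(t+8)(24+t)] gives 8(24+t) = t(t+8), so t² = 8×24 = 192.
t* = √192 = 13.86 min.

13.9 min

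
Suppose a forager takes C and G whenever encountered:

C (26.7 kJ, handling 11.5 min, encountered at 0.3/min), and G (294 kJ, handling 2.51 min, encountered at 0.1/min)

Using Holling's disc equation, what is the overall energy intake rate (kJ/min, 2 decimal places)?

Energy encountered per unit search time: 0.3×26.7 + 0.1×294 = 37.41 kJ/min.
Handling time per unit search time: 0.3×11.5 + 0.1×2.51 = 3.701.
Rate = 37.41/(1 + 3.701) = 7.958 kJ/min.

7.96 kJ/min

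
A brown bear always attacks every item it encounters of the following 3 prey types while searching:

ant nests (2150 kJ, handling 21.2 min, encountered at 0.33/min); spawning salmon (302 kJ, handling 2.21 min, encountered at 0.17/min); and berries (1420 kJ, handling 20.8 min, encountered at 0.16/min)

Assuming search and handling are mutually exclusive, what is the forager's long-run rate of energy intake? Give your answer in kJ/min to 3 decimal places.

R = (0.33×2150 + 0.17×302 + 0.16×1420) / (1 + 0.33×21.2 + 0.17×2.21 + 0.16×20.8) = 988/11.7 = 84.45 kJ/min.

84.450 kJ/min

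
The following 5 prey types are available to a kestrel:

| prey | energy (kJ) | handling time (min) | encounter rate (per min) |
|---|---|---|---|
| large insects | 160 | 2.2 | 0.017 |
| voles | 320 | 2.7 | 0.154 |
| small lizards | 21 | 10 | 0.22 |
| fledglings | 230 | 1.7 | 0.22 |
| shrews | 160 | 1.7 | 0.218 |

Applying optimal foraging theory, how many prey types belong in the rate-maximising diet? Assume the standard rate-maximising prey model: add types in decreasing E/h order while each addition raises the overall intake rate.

4

Profitabilities (E/h, kJ/min): fledglings 135, voles 119, shrews 94.1, large insects 72.7, small lizards 2.1. Add prey in this order while the next type's profitability exceeds the intake rate on those already taken.
Rate on top 1: 36.83. voles: 119 > 36.83 → include.
Rate on top 2: 55.81. shrews: 94.1 > 55.81 → include.
Rate on top 3: 62.38. large insects: 72.7 > 62.38 → include.
Rate on top 4: 62.55. small lizards: 2.1 < 62.55 → exclude; stop.
Optimal diet: fledglings, voles, shrews, large insects — 4 of 5 types.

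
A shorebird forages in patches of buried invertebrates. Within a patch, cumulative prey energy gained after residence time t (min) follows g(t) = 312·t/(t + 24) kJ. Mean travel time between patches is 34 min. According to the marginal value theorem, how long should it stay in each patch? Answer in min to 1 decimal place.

By the marginal value theorem, leave when the instantaneous gain rate g'(t) equals the habitat-wide average g(t)/(T + t).
g'(t) = 312·24/(t + 24)². Setting 312·24/(t+24)² = 312t/[(t+24)(34+t)] gives 24(34+t) = t(t+24), so t² = 24×34 = 816.
t* = √816 = 28.57 min.

28.6 min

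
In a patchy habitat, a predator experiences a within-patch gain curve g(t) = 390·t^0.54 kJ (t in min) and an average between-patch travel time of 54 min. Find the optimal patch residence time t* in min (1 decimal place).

Maximise g(t)/(T+t): set derivative to zero → g'(t)(T+t) = g(t).
g'(t) = 0.54·390·t^-0.46. Setting 0.54·390·t^-0.46 = 390·t^0.54/(54+t) gives 0.54(54+t) = t, so 0.46·t = 0.54×54.
t* = 0.54×54/0.46 = 63.39 min.

63.4 min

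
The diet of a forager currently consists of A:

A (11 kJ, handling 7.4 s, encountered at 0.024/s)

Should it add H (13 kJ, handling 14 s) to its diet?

Yes

Current rate: (0.024×11)/(1 + 0.024×7.4) = 0.2242 kJ/s.
Profitability of H: 13/14 = 0.9286 kJ/s.
0.9286 > 0.2242, so adding H raises the average — include it.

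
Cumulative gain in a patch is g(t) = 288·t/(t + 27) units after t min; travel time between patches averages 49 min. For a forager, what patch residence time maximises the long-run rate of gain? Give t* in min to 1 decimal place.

Maximise g(t)/(T+t): set derivative to zero → g'(t)(T+t) = g(t).
g'(t) = 288·27/(t + 27)². Setting 288·27/(t+27)² = 288t/[(t+27)(49+t)] gives 27(49+t) = t(t+27), so t² = 27×49 = 1323.
t* = √1323 = 36.37 min.

36.4 min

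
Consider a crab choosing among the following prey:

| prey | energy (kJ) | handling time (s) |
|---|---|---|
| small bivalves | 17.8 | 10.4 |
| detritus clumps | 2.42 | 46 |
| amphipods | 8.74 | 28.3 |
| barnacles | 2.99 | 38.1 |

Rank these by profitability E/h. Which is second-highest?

Profitability E/h (kJ/s): small bivalves = 17.8/10.4 = 1.71, detritus clumps = 2.42/46 = 0.0526, amphipods = 8.74/28.3 = 0.309, barnacles = 2.99/38.1 = 0.0785.
Ranked: small bivalves > amphipods > barnacles > detritus clumps.

amphipods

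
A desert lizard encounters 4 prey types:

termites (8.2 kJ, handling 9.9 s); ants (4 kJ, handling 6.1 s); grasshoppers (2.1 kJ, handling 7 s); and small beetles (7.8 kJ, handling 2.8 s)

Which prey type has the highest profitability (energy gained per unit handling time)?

small beetles

Profitability E/h (kJ/s): termites = 8.2/9.9 = 0.828, ants = 4/6.1 = 0.656, grasshoppers = 2.1/7 = 0.3, small beetles = 7.8/2.8 = 2.79.
Ranked: small beetles > termites > ants > grasshoppers.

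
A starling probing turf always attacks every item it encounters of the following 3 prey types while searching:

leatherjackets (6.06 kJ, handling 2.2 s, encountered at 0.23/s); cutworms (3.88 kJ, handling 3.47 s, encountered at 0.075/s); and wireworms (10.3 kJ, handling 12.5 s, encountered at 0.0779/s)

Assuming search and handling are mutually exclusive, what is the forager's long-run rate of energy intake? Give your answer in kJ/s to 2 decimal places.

R = Σλ_iE_i / (1 + Σλ_ih_i)
Numerator: 0.23×6.06 + 0.075×3.88 + 0.0779×10.3 = 2.487
Denominator: 1 + 0.23×2.2 + 0.075×3.47 + 0.0779×12.5 = 2.74
R = 2.487/2.74 = 0.9077 kJ/s

0.91 kJ/s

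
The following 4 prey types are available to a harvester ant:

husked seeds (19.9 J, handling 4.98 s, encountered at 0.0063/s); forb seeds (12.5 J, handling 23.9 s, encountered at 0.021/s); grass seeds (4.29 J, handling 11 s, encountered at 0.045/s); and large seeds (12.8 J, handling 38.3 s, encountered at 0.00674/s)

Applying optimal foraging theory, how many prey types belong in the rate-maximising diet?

Rank by E/h (J/s): husked seeds 4, forb seeds 0.523, grass seeds 0.39, large seeds 0.334. Include each in turn until the next type's E/h falls below the running intake rate.
Rate on top 1: 0.1216. forb seeds: 0.523 > 0.1216 → include.
Rate on top 2: 0.253. grass seeds: 0.39 > 0.253 → include.
Rate on top 3: 0.2864. large seeds: 0.334 > 0.2864 → include.
Optimal diet: husked seeds, forb seeds, grass seeds, large seeds — 4 of 4 types.

4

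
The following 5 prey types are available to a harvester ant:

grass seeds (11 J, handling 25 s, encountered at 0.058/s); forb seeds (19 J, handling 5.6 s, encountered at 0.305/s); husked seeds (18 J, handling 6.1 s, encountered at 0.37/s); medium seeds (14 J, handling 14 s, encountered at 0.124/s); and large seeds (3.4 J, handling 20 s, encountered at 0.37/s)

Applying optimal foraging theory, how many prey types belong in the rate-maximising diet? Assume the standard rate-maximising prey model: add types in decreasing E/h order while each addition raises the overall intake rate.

2

Profitabilities (E/h, J/s): forb seeds 3.39, husked seeds 2.95, medium seeds 1, grass seeds 0.44, large seeds 0.17. Add prey in this order while the next type's profitability exceeds the intake rate on those already taken.
Rate on top 1: 2.14. husked seeds: 2.95 > 2.14 → include.
Rate on top 2: 2.509. medium seeds: 1 < 2.509 → exclude; stop.
Optimal diet: forb seeds, husked seeds — 2 of 5 types.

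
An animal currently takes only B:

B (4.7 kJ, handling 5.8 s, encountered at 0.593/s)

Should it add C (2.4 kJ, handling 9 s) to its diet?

On B alone, R = ΣλE/(1+Σλh) = 2.787/4.439 = 0.6278 kJ/s.
Profitability of C: 2.4/9 = 0.2667 kJ/s.
0.2667 < 0.6278, so adding C would lower the average — exclude it.

No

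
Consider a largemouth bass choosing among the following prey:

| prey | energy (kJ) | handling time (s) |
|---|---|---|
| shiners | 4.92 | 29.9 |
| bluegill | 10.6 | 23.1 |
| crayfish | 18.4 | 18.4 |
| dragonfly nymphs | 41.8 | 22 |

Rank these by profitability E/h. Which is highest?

In descending order of E/h:
dragonfly nymphs: 41.8/22 = 1.9 kJ/s
crayfish: 18.4/18.4 = 1 kJ/s
bluegill: 10.6/23.1 = 0.459 kJ/s
shiners: 4.92/29.9 = 0.165 kJ/s

dragonfly nymphs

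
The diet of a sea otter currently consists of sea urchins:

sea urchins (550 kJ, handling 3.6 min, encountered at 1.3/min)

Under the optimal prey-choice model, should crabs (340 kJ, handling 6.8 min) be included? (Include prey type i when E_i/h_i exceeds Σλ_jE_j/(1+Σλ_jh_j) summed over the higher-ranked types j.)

No

Intake rate on the current diet: R = (1.3×550) / (1 + 1.3×3.6) = 715/5.68 = 125.9 kJ/min.
Profitability of crabs: 340/6.8 = 50 kJ/min.
Since 50 < R, time spent handling crabs is better spent searching.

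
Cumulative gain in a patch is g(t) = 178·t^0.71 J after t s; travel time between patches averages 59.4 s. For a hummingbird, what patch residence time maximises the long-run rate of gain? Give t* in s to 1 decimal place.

145.4 s

Optimal t* satisfies g'(t*) = g(t*)/(T + t*).
g'(t) = 0.71·178·t^-0.29. Setting 0.71·178·t^-0.29 = 178·t^0.71/(59.4+t) gives 0.71(59.4+t) = t, so 0.29·t = 0.71×59.4.
t* = 0.71×59.4/0.29 = 145.4 s.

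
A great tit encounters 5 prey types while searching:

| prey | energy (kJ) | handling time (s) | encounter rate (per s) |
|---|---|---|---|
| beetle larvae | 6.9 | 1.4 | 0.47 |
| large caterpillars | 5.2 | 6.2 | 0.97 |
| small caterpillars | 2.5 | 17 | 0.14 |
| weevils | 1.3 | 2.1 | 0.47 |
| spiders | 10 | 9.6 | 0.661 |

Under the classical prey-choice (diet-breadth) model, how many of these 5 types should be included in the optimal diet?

E/h in descending order: beetle larvae 4.93, spiders 1.04, large caterpillars 0.839, weevils 0.619, small caterpillars 0.147 kJ/s. The optimal diet is the largest prefix of this list for which every included type satisfies E_i/h_i > R on the types above it.
Rate on top 1: 1.956. spiders: 1.04 < 1.956 → exclude; stop.
Optimal diet: beetle larvae — 1 of 5 types.

1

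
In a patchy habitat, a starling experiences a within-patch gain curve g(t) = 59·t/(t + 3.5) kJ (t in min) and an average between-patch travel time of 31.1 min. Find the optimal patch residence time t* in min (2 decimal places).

10.43 min

By the marginal value theorem, leave when the instantaneous gain rate g'(t) equals the habitat-wide average g(t)/(T + t).
g'(t) = 59·3.5/(t + 3.5)². Setting 59·3.5/(t+3.5)² = 59t/[(t+3.5)(31.1+t)] gives 3.5(31.1+t) = t(t+3.5), so t² = 3.5×31.1 = 108.9.
t* = √108.9 = 10.43 min.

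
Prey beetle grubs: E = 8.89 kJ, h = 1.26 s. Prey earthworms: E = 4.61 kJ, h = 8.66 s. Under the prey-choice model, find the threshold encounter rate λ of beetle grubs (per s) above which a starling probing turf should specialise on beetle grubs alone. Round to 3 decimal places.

The zero-one rule: include earthworms iff E₂/h₂ > λE₁/(1+λh₁). Equality gives the switch point.
λE₁h₂ = E₂ + λE₂h₁ ⇒ λ = E₂/(E₁h₂ − E₂h₁) = 4.61/(76.99 − 5.809) = 0.06477 per s.

0.065 per s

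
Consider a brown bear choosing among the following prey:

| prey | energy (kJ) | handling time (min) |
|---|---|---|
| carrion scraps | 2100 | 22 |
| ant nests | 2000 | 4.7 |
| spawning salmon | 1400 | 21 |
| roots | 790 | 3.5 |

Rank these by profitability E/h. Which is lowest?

spawning salmon

In descending order of E/h:
ant nests: 2000/4.7 = 426 kJ/min
roots: 790/3.5 = 226 kJ/min
carrion scraps: 2100/22 = 95.5 kJ/min
spawning salmon: 1400/21 = 66.7 kJ/min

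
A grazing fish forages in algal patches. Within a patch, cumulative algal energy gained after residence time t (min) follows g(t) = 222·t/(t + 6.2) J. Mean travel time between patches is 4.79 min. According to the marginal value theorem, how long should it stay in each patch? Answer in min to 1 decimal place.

5.4 min

By the marginal value theorem, leave when the instantaneous gain rate g'(t) equals the habitat-wide average g(t)/(T + t).
g'(t) = 222·6.2/(t + 6.2)². Setting 222·6.2/(t+6.2)² = 222t/[(t+6.2)(4.79+t)] gives 6.2(4.79+t) = t(t+6.2), so t² = 6.2×4.79 = 29.7.
t* = √29.7 = 5.45 min.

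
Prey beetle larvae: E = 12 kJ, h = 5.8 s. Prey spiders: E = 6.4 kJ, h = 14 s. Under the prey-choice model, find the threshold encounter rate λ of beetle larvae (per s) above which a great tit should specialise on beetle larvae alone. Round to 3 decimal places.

0.049 per s

The zero-one rule: include spiders iff E₂/h₂ > λE₁/(1+λh₁). Equality gives the switch point.
λE₁h₂ = E₂ + λE₂h₁ ⇒ λ = E₂/(E₁h₂ − E₂h₁) = 6.4/(168 − 37.12) = 0.0489 per s.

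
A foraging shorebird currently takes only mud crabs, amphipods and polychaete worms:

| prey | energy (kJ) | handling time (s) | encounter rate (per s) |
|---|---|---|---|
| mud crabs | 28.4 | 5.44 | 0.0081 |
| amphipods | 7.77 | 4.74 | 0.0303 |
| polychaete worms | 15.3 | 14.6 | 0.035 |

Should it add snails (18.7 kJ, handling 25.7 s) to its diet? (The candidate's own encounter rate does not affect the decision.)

Yes

On mud crabs, amphipods and polychaete worms alone, R = ΣλE/(1+Σλh) = 1.001/1.699 = 0.5893 kJ/s.
Profitability of snails: 18.7/25.7 = 0.7276 kJ/s.
0.7276 > 0.5893, so adding snails raises the average — include it.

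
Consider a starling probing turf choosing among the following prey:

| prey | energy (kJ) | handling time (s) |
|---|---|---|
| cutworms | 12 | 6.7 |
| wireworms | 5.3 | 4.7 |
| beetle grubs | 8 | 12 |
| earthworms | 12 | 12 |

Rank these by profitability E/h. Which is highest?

In descending order of E/h:
cutworms: 12/6.7 = 1.79 kJ/s
wireworms: 5.3/4.7 = 1.13 kJ/s
earthworms: 12/12 = 1 kJ/s
beetle grubs: 8/12 = 0.667 kJ/s

cutworms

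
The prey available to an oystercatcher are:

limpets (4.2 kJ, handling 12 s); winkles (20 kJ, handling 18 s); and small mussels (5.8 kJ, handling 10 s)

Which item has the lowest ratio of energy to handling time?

limpets

In descending order of E/h:
winkles: 20/18 = 1.11 kJ/s
small mussels: 5.8/10 = 0.58 kJ/s
limpets: 4.2/12 = 0.35 kJ/s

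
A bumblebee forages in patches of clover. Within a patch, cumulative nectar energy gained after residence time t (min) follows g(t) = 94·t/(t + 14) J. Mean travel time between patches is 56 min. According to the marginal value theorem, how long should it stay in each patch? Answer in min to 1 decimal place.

Optimal t* satisfies g'(t*) = g(t*)/(T + t*).
g'(t) = 94·14/(t + 14)². Setting 94·14/(t+14)² = 94t/[(t+14)(56+t)] gives 14(56+t) = t(t+14), so t² = 14×56 = 784.
t* = √784 = 28 min.

28.0 min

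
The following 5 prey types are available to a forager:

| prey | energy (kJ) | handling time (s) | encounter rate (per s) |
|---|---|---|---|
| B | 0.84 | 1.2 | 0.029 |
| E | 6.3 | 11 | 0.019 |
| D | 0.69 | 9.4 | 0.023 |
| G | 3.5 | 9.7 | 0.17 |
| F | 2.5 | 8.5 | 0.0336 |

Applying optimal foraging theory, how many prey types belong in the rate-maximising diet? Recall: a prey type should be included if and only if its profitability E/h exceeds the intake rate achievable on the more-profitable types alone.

4

Rank by E/h (kJ/s): B 0.7, E 0.573, G 0.361, F 0.294, D 0.0734. Include each in turn until the next type's E/h falls below the running intake rate.
Rate on top 1: 0.02354. E: 0.573 > 0.02354 → include.
Rate on top 2: 0.1158. G: 0.361 > 0.1158 → include.
Rate on top 3: 0.2555. F: 0.294 > 0.2555 → include.
Rate on top 4: 0.259. D: 0.0734 < 0.259 → exclude; stop.
Optimal diet: B, E, G, F — 4 of 5 types.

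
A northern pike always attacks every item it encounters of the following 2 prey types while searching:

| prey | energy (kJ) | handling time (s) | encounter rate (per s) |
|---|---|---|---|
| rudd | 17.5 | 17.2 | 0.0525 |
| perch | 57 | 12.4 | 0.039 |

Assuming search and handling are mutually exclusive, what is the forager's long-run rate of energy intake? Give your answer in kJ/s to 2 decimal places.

1.32 kJ/s

R = Σλ_iE_i / (1 + Σλ_ih_i)
Numerator: 0.0525×17.5 + 0.039×57 = 3.142
Denominator: 1 + 0.0525×17.2 + 0.039×12.4 = 2.387
R = 3.142/2.387 = 1.316 kJ/s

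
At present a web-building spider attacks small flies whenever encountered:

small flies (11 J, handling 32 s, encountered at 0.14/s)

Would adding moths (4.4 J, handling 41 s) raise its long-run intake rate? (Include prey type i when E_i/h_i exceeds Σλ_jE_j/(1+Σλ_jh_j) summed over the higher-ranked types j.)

Intake rate on the current diet: R = (0.14×11) / (1 + 0.14×32) = 1.54/5.48 = 0.281 J/s.
moths: E/h = 4.4/41 = 0.1073 J/s.
0.1073 < 0.281, so adding moths would lower the average — exclude it.

No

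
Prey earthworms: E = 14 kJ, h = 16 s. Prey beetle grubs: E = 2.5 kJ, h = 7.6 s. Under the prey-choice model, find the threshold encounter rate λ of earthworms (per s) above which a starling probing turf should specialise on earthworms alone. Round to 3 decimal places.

At the threshold, the rate on earthworms alone equals the profitability of beetle grubs: λ·14/(1 + λ·16) = 2.5/7.6 = 0.3289.
Rearranging, λ(14 − 0.3289×16) = 0.3289, so λ = 0.3289/8.737 = 0.03765 per s.

0.038 per s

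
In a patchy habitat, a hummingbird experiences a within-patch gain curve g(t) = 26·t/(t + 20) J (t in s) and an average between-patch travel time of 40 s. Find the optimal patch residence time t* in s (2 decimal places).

28.28 s

Optimal t* satisfies g'(t*) = g(t*)/(T + t*).
g'(t) = 26·20/(t + 20)². Setting 26·20/(t+20)² = 26t/[(t+20)(40+t)] gives 20(40+t) = t(t+20), so t² = 20×40 = 800.
t* = √800 = 28.28 s.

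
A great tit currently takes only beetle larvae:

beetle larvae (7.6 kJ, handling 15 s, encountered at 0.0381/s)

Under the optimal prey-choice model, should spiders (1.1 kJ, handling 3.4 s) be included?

Intake rate on the current diet: R = (0.0381×7.6) / (1 + 0.0381×15) = 0.2896/1.571 = 0.1843 kJ/s.
spiders: E/h = 1.1/3.4 = 0.3235 kJ/s.
Since 0.3235 > R, including spiders increases the long-run rate.

Yes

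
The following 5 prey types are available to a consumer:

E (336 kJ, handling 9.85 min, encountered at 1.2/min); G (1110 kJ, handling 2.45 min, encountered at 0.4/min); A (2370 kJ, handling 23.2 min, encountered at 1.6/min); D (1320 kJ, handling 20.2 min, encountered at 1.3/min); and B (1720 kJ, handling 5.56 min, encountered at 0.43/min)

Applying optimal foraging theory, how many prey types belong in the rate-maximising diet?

2

Rank by E/h (kJ/min): G 453, B 309, A 102, D 65.3, E 34.1. Include each in turn until the next type's E/h falls below the running intake rate.
Rate on top 1: 224.2. B: 309 > 224.2 → include.
Rate on top 2: 270.8. A: 102 < 270.8 → exclude; stop.
Optimal diet: G, B — 2 of 5 types.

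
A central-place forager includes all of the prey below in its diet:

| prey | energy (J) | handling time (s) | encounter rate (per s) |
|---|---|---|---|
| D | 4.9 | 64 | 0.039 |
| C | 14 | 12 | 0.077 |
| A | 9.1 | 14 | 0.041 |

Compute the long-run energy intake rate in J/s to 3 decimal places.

0.329 J/s

Energy encountered per unit search time: 0.039×4.9 + 0.077×14 + 0.041×9.1 = 1.642 J/s.
Handling time per unit search time: 0.039×64 + 0.077×12 + 0.041×14 = 3.994.
Rate = 1.642/(1 + 3.994) = 0.3288 J/s.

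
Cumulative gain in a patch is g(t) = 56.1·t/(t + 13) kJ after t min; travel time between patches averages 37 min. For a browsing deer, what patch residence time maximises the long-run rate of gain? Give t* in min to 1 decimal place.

21.9 min

Optimal t* satisfies g'(t*) = g(t*)/(T + t*).
g'(t) = 56.1·13/(t + 13)². Setting 56.1·13/(t+13)² = 56.1t/[(t+13)(37+t)] gives 13(37+t) = t(t+13), so t² = 13×37 = 481.
t* = √481 = 21.93 min.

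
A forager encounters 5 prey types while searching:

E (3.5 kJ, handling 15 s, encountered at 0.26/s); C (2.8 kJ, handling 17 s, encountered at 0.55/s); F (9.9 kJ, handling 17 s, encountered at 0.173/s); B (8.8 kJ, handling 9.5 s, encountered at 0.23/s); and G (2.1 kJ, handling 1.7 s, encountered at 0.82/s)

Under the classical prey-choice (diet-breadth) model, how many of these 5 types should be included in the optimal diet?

E/h in descending order: G 1.24, B 0.926, F 0.582, E 0.233, C 0.165 kJ/s. The optimal diet is the largest prefix of this list for which every included type satisfies E_i/h_i > R on the types above it.
Rate on top 1: 0.7193. B: 0.926 > 0.7193 → include.
Rate on top 2: 0.8181. F: 0.582 < 0.8181 → exclude; stop.
Optimal diet: G, B — 2 of 5 types.

2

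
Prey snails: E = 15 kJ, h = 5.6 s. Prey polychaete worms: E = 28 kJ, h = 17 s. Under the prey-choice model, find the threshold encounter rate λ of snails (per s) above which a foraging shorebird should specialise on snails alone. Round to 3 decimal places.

Drop polychaete worms once their profitability E₂/h₂ falls below the rate achievable on snails alone: E₂/h₂ = λE₁/(1 + λh₁).
Solve for λ: λE₁h₂ = E₂(1 + λh₁) → λ(E₁h₂ − E₂h₁) = E₂ → λ = E₂/(E₁h₂ − E₂h₁).
λ = 28/(15×17 − 28×5.6) = 28/98.2 = 0.2851 per s.

0.285 per s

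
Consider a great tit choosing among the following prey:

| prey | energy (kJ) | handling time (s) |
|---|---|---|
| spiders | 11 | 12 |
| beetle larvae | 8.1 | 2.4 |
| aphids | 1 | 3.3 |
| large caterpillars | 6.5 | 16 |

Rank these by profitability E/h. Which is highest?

Profitability E/h (kJ/s): spiders = 11/12 = 0.917, beetle larvae = 8.1/2.4 = 3.38, aphids = 1/3.3 = 0.303, large caterpillars = 6.5/16 = 0.406.
Ranked: beetle larvae > spiders > large caterpillars > aphids.

beetle larvae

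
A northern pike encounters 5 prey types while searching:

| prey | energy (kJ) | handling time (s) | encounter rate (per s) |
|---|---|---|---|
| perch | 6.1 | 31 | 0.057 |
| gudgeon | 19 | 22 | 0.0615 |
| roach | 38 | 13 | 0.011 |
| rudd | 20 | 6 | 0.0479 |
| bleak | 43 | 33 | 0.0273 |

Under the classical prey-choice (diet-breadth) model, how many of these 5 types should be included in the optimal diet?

E/h in descending order: rudd 3.33, roach 2.92, bleak 1.3, gudgeon 0.864, perch 0.197 kJ/s. The optimal diet is the largest prefix of this list for which every included type satisfies E_i/h_i > R on the types above it.
Rate on top 1: 0.7441. roach: 2.92 > 0.7441 → include.
Rate on top 2: 0.962. bleak: 1.3 > 0.962 → include.
Rate on top 3: 1.094. gudgeon: 0.864 < 1.094 → exclude; stop.
Optimal diet: rudd, roach, bleak — 3 of 5 types.

3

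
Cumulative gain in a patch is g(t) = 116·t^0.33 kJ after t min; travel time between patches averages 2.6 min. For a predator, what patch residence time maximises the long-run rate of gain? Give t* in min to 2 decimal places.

Optimal t* satisfies g'(t*) = g(t*)/(T + t*).
g'(t) = 0.33·116·t^-0.67. Setting 0.33·116·t^-0.67 = 116·t^0.33/(2.6+t) gives 0.33(2.6+t) = t, so 0.67·t = 0.33×2.6.
t* = 0.33×2.6/0.67 = 1.281 min.

1.28 min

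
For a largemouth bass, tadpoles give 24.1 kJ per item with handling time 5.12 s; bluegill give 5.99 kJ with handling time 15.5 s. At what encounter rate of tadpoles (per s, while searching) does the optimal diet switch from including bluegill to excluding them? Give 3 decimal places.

At the threshold, the rate on tadpoles alone equals the profitability of bluegill: λ·24.1/(1 + λ·5.12) = 5.99/15.5 = 0.3865.
Rearranging, λ(24.1 − 0.3865×5.12) = 0.3865, so λ = 0.3865/22.12 = 0.01747 per s.

0.017 per s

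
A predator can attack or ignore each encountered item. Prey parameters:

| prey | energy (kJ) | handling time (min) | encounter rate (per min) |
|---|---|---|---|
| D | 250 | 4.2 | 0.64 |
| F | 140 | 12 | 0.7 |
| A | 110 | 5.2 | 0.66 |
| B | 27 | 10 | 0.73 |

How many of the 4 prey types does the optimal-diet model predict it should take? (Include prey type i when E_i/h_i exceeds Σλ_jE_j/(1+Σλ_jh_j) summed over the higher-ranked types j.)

Rank by E/h (kJ/min): D 59.5, A 21.2, F 11.7, B 2.7. Include each in turn until the next type's E/h falls below the running intake rate.
Rate on top 1: 43.38. A: 21.2 < 43.38 → exclude; stop.
Optimal diet: D — 1 of 4 types.

1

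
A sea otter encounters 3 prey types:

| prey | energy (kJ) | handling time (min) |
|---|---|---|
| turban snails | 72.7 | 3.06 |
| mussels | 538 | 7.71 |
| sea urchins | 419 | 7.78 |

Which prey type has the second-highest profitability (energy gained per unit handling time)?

sea urchins

Profitability E/h (kJ/min): turban snails = 72.7/3.06 = 23.8, mussels = 538/7.71 = 69.8, sea urchins = 419/7.78 = 53.9.
Ranked: mussels > sea urchins > turban snails.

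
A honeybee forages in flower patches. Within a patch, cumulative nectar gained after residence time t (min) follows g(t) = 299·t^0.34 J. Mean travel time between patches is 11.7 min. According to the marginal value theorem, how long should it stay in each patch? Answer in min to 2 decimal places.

By the marginal value theorem, leave when the instantaneous gain rate g'(t) equals the habitat-wide average g(t)/(T + t).
g'(t) = 0.34·299·t^-0.66. Setting 0.34·299·t^-0.66 = 299·t^0.34/(11.7+t) gives 0.34(11.7+t) = t, so 0.66·t = 0.34×11.7.
t* = 0.34×11.7/0.66 = 6.027 min.

6.03 min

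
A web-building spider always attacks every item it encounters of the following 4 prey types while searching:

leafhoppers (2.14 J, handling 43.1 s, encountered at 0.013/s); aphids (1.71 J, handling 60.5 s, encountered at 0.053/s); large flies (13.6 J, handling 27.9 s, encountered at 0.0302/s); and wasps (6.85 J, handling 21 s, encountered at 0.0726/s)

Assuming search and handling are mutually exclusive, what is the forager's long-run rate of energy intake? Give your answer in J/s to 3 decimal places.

0.144 J/s

R = Σλ_iE_i / (1 + Σλ_ih_i)
Numerator: 0.013×2.14 + 0.053×1.71 + 0.0302×13.6 + 0.0726×6.85 = 1.026
Denominator: 1 + 0.013×43.1 + 0.053×60.5 + 0.0302×27.9 + 0.0726×21 = 7.134
R = 1.026/7.134 = 0.1439 J/s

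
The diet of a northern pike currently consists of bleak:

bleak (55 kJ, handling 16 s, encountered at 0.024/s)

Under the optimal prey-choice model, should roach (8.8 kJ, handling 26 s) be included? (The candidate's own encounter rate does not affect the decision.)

On bleak alone, R = ΣλE/(1+Σλh) = 1.32/1.384 = 0.9538 kJ/s.
roach: E/h = 8.8/26 = 0.3385 kJ/s.
Since 0.3385 < R, time spent handling roach is better spent searching.

No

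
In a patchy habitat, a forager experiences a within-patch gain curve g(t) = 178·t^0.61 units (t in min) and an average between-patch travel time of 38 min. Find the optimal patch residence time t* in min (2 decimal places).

Optimal t* satisfies g'(t*) = g(t*)/(T + t*).
g'(t) = 0.61·178·t^-0.39. Setting 0.61·178·t^-0.39 = 178·t^0.61/(38+t) gives 0.61(38+t) = t, so 0.39·t = 0.61×38.
t* = 0.61×38/0.39 = 59.44 min.

59.44 min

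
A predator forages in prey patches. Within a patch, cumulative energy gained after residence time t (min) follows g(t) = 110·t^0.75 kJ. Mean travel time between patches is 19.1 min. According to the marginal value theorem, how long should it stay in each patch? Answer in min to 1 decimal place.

57.3 min

Maximise g(t)/(T+t): set derivative to zero → g'(t)(T+t) = g(t).
g'(t) = 0.75·110·t^-0.25. Setting 0.75·110·t^-0.25 = 110·t^0.75/(19.1+t) gives 0.75(19.1+t) = t, so 0.25·t = 0.75×19.1.
t* = 0.75×19.1/0.25 = 57.3 min.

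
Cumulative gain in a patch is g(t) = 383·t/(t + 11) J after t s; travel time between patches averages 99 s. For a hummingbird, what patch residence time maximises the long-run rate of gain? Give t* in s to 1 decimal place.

33.0 s

Maximise g(t)/(T+t): set derivative to zero → g'(t)(T+t) = g(t).
g'(t) = 383·11/(t + 11)². Setting 383·11/(t+11)² = 383t/[(t+11)(99+t)] gives 11(99+t) = t(t+11), so t² = 11×99 = 1089.
t* = √1089 = 33 s.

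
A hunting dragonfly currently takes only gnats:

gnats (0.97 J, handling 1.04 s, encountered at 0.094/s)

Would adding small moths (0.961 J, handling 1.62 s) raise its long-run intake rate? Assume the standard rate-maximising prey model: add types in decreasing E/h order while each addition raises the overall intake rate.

Yes

Intake rate on the current diet: R = (0.094×0.97) / (1 + 0.094×1.04) = 0.09118/1.098 = 0.08306 J/s.
Profitability of small moths: 0.961/1.62 = 0.5932 J/s.
0.5932 > 0.08306, so adding small moths raises the average — include it.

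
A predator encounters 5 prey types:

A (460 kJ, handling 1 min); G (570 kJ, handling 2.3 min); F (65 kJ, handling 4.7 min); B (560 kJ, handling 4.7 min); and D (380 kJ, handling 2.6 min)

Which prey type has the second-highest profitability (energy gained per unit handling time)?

G

Profitability E/h (kJ/min): A = 460/1 = 460, G = 570/2.3 = 248, F = 65/4.7 = 13.8, B = 560/4.7 = 119, D = 380/2.6 = 146.
Ranked: A > G > D > B > F.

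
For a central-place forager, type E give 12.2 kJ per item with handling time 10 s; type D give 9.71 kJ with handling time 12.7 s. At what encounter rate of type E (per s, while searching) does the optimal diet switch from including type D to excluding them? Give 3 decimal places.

0.168 per s

The zero-one rule: include type D iff E₂/h₂ > λE₁/(1+λh₁). Equality gives the switch point.
λE₁h₂ = E₂ + λE₂h₁ ⇒ λ = E₂/(E₁h₂ − E₂h₁) = 9.71/(154.9 − 97.1) = 0.1679 per s.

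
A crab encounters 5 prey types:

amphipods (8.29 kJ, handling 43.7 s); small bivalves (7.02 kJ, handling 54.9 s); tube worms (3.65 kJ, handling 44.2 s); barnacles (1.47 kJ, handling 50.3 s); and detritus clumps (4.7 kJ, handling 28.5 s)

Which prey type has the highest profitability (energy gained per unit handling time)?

amphipods

In descending order of E/h:
amphipods: 8.29/43.7 = 0.19 kJ/s
detritus clumps: 4.7/28.5 = 0.165 kJ/s
small bivalves: 7.02/54.9 = 0.128 kJ/s
tube worms: 3.65/44.2 = 0.0826 kJ/s
barnacles: 1.47/50.3 = 0.0292 kJ/s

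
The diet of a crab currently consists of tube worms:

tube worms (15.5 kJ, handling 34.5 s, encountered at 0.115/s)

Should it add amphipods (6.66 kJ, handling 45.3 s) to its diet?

No

On tube worms alone, R = ΣλE/(1+Σλh) = 1.782/4.968 = 0.3588 kJ/s.
Profitability of amphipods: 6.66/45.3 = 0.147 kJ/s.
Since 0.147 < R, time spent handling amphipods is better spent searching.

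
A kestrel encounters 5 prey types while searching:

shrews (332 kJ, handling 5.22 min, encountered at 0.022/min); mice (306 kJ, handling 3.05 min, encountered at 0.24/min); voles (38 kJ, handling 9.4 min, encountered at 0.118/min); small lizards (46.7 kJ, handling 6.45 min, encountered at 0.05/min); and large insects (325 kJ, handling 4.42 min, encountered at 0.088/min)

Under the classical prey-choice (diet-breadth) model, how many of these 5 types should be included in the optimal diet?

3

E/h in descending order: mice 100, large insects 73.5, shrews 63.6, small lizards 7.24, voles 4.04 kJ/min. The optimal diet is the largest prefix of this list for which every included type satisfies E_i/h_i > R on the types above it.
Rate on top 1: 42.4. large insects: 73.5 > 42.4 → include.
Rate on top 2: 48.11. shrews: 63.6 > 48.11 → include.
Rate on top 3: 48.91. small lizards: 7.24 < 48.91 → exclude; stop.
Optimal diet: mice, large insects, shrews — 3 of 5 types.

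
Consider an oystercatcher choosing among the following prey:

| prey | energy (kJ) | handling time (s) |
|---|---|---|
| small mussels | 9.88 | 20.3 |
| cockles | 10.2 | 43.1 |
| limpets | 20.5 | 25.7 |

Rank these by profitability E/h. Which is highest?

limpets

In descending order of E/h:
limpets: 20.5/25.7 = 0.798 kJ/s
small mussels: 9.88/20.3 = 0.487 kJ/s
cockles: 10.2/43.1 = 0.237 kJ/s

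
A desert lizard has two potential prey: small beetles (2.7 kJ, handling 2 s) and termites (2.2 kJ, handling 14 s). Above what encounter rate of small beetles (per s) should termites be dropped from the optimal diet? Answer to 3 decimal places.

0.066 per s

At the threshold, the rate on small beetles alone equals the profitability of termites: λ·2.7/(1 + λ·2) = 2.2/14 = 0.1571.
Rearranging, λ(2.7 − 0.1571×2) = 0.1571, so λ = 0.1571/2.386 = 0.06587 per s.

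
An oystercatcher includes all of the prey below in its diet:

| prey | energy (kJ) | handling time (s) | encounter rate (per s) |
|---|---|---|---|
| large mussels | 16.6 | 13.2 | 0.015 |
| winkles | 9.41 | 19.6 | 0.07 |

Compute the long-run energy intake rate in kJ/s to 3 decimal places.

R = (0.015×16.6 + 0.07×9.41) / (1 + 0.015×13.2 + 0.07×19.6) = 0.9077/2.57 = 0.3532 kJ/s.

0.353 kJ/s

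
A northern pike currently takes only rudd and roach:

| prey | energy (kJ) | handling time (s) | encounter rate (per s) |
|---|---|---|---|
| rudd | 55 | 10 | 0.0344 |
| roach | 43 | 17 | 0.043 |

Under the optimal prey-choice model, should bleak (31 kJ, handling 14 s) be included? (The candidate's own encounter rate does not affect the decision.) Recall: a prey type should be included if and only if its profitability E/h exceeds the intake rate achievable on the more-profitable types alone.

Yes

Current rate: (0.0344×55 + 0.043×43)/(1 + 0.0344×10 + 0.043×17) = 1.803 kJ/s.
bleak: E/h = 31/14 = 2.214 kJ/s.
2.214 > 1.803, so adding bleak raises the average — include it.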